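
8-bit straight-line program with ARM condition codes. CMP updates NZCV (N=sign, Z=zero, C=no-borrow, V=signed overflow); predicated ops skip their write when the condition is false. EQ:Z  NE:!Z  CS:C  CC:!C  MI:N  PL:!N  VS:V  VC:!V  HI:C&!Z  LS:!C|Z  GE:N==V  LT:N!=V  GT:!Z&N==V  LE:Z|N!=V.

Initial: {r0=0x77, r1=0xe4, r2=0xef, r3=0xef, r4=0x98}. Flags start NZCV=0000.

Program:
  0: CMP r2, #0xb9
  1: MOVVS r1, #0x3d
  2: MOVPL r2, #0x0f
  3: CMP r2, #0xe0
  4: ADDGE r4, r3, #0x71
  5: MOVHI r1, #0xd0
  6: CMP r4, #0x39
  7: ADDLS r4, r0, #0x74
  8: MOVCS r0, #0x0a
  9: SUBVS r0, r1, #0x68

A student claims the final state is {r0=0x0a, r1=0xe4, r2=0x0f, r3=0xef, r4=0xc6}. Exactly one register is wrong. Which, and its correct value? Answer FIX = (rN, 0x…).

FIX = (r4, 0x60)

0: ✓ CMP  NZCV=0010
1: · MOVVS
2: ✓ MOVPL  r2←0x0f
3: ✓ CMP  NZCV=0000
4: ✓ ADDGE  r4←0x60
5: · MOVHI
6: ✓ CMP  NZCV=0010
7: · ADDLS
8: ✓ MOVCS  r0←0x0a
9: · SUBVS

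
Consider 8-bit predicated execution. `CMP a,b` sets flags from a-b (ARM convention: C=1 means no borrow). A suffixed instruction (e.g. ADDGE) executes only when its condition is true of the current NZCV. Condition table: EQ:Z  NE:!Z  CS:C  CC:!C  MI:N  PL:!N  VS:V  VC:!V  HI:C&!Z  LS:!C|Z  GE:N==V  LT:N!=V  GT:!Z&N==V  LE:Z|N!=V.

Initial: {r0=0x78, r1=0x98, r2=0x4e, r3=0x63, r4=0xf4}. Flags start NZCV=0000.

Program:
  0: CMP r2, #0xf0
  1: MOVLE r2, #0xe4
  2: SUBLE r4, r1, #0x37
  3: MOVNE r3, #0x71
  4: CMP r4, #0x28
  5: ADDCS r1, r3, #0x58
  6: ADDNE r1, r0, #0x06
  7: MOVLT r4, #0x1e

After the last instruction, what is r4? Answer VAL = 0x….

VAL = 0x1e

[0] flags=0000 → (cmp)
[1] flags=0000 LE?F → skip
[2] flags=0000 LE?F → skip
[3] flags=0000 NE?T → r3=0x71
[4] flags=1010 → (cmp)
[5] flags=1010 CS?T → r1=0xc9
[6] flags=1010 NE?T → r1=0x7e
[7] flags=1010 LT?T → r4=0x1e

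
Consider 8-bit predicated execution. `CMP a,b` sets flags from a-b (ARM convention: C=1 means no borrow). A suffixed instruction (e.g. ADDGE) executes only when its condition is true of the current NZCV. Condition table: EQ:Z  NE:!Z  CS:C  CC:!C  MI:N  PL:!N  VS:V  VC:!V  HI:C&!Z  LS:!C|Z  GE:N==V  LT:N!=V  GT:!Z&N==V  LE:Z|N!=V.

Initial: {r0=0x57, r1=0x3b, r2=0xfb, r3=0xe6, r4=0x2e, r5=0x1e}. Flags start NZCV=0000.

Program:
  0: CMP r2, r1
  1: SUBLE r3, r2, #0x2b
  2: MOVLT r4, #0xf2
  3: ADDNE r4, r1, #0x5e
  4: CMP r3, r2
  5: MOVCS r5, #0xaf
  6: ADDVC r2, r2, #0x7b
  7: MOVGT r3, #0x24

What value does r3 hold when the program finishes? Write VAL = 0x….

VAL = 0xd0

[0] flags=1010 → (cmp)
[1] flags=1010 LE?T → r3=0xd0
[2] flags=1010 LT?T → r4=0xf2
[3] flags=1010 NE?T → r4=0x99
[4] flags=1000 → (cmp)
[5] flags=1000 CS?F → skip
[6] flags=1000 VC?T → r2=0x76
[7] flags=1000 GT?F → skip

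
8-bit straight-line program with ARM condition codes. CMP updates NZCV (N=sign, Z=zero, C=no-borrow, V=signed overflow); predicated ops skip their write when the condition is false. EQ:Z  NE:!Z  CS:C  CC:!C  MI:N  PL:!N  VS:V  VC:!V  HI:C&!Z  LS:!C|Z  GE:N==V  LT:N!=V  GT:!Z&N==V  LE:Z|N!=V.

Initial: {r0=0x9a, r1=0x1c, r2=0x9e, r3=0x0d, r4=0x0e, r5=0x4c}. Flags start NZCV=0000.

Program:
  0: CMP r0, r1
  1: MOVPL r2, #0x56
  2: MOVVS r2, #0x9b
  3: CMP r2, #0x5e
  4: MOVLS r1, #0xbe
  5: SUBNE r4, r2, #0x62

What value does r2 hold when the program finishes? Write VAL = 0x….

VAL = 0x9b

[0] flags=0011 → (cmp)
[1] flags=0011 PL?T → r2=0x56
[2] flags=0011 VS?T → r2=0x9b
[3] flags=0011 → (cmp)
[4] flags=0011 LS?F → skip
[5] flags=0011 NE?T → r4=0x39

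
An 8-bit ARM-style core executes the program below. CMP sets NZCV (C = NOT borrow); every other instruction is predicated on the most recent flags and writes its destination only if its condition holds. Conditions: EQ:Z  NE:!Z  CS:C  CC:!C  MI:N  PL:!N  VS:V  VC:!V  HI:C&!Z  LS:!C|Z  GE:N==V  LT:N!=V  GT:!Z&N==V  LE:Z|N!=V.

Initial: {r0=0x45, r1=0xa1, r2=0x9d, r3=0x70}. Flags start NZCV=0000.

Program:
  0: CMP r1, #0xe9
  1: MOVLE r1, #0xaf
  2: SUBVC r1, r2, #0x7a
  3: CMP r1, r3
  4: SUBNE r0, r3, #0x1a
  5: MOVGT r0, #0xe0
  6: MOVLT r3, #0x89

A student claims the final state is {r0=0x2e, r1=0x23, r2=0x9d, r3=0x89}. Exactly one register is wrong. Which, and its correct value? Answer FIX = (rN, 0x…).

0: ✓ CMP  NZCV=1000
1: ✓ MOVLE  r1←0xaf
2: ✓ SUBVC  r1←0x23
3: ✓ CMP  NZCV=1000
4: ✓ SUBNE  r0←0x56
5: · MOVGT
6: ✓ MOVLT  r3←0x89

FIX = (r0, 0x56)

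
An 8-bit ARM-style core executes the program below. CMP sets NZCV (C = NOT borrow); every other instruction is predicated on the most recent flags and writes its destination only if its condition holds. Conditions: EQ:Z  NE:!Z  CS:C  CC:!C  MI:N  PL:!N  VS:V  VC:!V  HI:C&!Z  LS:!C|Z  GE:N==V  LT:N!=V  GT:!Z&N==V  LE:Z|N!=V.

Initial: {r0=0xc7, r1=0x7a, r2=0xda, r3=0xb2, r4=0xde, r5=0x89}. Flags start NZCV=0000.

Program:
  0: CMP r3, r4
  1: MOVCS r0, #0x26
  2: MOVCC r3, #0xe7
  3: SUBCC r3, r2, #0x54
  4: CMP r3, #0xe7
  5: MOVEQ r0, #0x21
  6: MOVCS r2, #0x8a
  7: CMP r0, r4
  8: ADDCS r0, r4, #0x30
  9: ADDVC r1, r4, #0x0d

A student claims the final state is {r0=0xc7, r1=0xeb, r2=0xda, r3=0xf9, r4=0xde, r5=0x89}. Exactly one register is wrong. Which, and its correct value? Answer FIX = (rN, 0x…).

[0] flags=1000 → (cmp)
[1] flags=1000 CS?F → skip
[2] flags=1000 CC?T → r3=0xe7
[3] flags=1000 CC?T → r3=0x86
[4] flags=1000 → (cmp)
[5] flags=1000 EQ?F → skip
[6] flags=1000 CS?F → skip
[7] flags=1000 → (cmp)
[8] flags=1000 CS?F → skip
[9] flags=1000 VC?T → r1=0xeb

FIX = (r3, 0x86)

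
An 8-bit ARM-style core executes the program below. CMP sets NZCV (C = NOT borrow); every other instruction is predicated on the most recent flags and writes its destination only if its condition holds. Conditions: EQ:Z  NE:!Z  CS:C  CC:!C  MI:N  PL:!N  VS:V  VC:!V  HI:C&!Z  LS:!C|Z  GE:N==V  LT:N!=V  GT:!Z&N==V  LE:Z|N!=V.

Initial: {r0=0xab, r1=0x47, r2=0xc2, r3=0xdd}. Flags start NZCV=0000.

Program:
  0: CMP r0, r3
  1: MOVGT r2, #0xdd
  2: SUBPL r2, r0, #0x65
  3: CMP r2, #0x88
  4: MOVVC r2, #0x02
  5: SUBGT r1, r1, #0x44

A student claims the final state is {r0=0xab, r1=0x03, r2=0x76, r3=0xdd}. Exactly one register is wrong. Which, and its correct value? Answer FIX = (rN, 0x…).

[0] flags=1000 → (cmp)
[1] flags=1000 GT?F → skip
[2] flags=1000 PL?F → skip
[3] flags=0010 → (cmp)
[4] flags=0010 VC?T → r2=0x02
[5] flags=0010 GT?T → r1=0x03

FIX = (r2, 0x02)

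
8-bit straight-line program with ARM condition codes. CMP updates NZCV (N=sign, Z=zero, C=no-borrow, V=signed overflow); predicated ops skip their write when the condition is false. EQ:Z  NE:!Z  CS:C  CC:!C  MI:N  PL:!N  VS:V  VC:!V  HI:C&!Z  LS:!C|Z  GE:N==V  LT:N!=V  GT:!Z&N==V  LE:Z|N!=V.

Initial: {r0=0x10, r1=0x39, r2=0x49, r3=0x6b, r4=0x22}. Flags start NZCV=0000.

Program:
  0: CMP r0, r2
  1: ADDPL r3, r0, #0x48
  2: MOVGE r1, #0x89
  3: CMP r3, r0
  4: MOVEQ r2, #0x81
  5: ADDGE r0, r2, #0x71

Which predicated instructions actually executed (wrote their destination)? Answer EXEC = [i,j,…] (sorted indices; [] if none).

EXEC = [5]

0: ✓ CMP  NZCV=1000
1: · ADDPL
2: · MOVGE
3: ✓ CMP  NZCV=0010
4: · MOVEQ
5: ✓ ADDGE  r0←0xba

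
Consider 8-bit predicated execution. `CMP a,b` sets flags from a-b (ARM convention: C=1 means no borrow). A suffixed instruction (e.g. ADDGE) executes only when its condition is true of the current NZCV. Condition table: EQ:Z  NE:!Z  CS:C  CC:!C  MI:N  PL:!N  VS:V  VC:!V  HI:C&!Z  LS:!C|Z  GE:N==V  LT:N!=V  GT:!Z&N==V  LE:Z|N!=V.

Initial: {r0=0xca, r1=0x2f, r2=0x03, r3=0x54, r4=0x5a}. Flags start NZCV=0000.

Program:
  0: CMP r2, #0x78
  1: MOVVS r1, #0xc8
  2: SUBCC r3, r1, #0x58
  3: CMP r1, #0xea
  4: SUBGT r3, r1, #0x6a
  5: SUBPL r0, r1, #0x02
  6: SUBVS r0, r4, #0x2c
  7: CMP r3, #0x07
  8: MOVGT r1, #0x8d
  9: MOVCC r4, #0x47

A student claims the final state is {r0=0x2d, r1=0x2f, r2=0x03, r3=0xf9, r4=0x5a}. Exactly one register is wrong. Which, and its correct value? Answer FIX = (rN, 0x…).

[0] flags=1000 → (cmp)
[1] flags=1000 VS?F → skip
[2] flags=1000 CC?T → r3=0xd7
[3] flags=0000 → (cmp)
[4] flags=0000 GT?T → r3=0xc5
[5] flags=0000 PL?T → r0=0x2d
[6] flags=0000 VS?F → skip
[7] flags=1010 → (cmp)
[8] flags=1010 GT?F → skip
[9] flags=1010 CC?F → skip

FIX = (r3, 0xc5)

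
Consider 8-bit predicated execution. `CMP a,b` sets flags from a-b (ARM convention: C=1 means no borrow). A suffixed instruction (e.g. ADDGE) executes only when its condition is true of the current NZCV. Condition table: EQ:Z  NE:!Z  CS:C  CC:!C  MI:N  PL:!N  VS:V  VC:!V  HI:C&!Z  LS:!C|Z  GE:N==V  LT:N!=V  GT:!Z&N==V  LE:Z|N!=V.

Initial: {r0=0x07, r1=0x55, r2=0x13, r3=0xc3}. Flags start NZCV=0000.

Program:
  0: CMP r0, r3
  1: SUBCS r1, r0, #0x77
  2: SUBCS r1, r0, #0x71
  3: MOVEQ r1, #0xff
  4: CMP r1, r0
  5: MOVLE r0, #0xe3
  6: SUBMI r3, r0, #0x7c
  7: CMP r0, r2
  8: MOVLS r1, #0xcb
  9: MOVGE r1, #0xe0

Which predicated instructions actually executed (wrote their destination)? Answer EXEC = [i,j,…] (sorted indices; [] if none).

EXEC = [8]

[0] flags=0000 → (cmp)
[1] flags=0000 CS?F → skip
[2] flags=0000 CS?F → skip
[3] flags=0000 EQ?F → skip
[4] flags=0010 → (cmp)
[5] flags=0010 LE?F → skip
[6] flags=0010 MI?F → skip
[7] flags=1000 → (cmp)
[8] flags=1000 LS?T → r1=0xcb
[9] flags=1000 GE?F → skip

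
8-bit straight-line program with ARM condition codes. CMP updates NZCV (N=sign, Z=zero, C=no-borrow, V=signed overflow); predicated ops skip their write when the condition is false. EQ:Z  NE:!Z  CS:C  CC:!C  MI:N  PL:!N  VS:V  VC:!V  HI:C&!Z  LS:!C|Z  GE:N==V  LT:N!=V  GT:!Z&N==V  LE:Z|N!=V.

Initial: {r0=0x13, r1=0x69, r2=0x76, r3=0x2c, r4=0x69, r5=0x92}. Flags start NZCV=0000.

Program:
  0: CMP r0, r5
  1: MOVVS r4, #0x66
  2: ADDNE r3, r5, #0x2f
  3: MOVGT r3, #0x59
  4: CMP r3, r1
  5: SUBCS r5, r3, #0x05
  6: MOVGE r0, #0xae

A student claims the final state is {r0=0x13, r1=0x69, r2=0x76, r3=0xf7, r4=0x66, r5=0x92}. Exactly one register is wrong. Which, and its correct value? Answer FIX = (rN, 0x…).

[0] flags=1001 → (cmp)
[1] flags=1001 VS?T → r4=0x66
[2] flags=1001 NE?T → r3=0xc1
[3] flags=1001 GT?T → r3=0x59
[4] flags=1000 → (cmp)
[5] flags=1000 CS?F → skip
[6] flags=1000 GE?F → skip

FIX = (r3, 0x59)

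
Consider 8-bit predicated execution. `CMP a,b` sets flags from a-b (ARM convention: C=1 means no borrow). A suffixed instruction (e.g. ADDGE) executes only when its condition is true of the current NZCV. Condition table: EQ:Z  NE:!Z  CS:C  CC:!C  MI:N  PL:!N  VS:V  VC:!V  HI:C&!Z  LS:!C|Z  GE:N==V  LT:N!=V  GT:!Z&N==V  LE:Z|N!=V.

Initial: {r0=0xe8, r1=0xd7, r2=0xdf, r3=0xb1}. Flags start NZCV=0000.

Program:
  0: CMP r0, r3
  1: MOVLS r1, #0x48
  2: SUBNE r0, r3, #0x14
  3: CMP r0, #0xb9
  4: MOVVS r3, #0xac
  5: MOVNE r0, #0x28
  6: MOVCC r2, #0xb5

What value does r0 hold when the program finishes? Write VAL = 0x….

VAL = 0x28

[0] flags=0010 → (cmp)
[1] flags=0010 LS?F → skip
[2] flags=0010 NE?T → r0=0x9d
[3] flags=1000 → (cmp)
[4] flags=1000 VS?F → skip
[5] flags=1000 NE?T → r0=0x28
[6] flags=1000 CC?T → r2=0xb5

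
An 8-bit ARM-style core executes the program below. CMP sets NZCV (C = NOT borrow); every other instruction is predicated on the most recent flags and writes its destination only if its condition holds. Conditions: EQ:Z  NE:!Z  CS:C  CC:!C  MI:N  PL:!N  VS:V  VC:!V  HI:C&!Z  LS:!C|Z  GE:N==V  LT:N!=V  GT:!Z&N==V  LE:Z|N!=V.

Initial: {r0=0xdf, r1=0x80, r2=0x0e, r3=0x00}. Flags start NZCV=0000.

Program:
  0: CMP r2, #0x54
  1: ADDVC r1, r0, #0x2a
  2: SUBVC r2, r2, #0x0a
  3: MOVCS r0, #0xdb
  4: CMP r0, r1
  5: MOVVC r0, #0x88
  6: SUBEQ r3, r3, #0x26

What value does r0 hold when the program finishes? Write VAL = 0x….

[0] flags=1000 → (cmp)
[1] flags=1000 VC?T → r1=0x09
[2] flags=1000 VC?T → r2=0x04
[3] flags=1000 CS?F → skip
[4] flags=1010 → (cmp)
[5] flags=1010 VC?T → r0=0x88
[6] flags=1010 EQ?F → skip

VAL = 0x88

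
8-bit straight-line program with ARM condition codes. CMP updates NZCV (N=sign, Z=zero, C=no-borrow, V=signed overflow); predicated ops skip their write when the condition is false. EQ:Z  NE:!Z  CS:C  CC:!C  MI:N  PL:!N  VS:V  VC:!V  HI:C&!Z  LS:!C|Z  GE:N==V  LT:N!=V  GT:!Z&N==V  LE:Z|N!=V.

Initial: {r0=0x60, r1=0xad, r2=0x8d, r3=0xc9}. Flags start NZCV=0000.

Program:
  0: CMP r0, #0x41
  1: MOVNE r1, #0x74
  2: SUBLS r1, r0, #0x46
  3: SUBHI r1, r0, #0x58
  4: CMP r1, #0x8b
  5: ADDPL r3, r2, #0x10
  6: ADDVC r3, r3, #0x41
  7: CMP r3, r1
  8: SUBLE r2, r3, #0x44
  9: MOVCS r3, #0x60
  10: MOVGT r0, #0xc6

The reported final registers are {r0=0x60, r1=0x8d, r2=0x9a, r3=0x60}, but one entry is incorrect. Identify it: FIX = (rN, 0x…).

0: ✓ CMP  NZCV=0010
1: ✓ MOVNE  r1←0x74
2: · SUBLS
3: ✓ SUBHI  r1←0x08
4: ✓ CMP  NZCV=0000
5: ✓ ADDPL  r3←0x9d
6: ✓ ADDVC  r3←0xde
7: ✓ CMP  NZCV=1010
8: ✓ SUBLE  r2←0x9a
9: ✓ MOVCS  r3←0x60
10: · MOVGT

FIX = (r1, 0x08)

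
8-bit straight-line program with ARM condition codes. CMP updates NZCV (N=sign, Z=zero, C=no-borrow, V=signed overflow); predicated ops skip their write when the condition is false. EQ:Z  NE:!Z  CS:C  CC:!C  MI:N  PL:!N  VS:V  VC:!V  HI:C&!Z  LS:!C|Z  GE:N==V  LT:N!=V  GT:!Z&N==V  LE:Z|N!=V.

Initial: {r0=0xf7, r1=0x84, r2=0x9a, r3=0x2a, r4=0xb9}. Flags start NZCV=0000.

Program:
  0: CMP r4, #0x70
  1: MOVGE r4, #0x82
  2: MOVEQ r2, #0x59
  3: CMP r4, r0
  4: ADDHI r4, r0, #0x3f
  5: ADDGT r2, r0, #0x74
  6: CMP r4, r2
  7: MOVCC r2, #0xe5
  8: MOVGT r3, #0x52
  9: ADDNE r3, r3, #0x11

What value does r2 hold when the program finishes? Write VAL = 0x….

0: ✓ CMP  NZCV=0011
1: · MOVGE
2: · MOVEQ
3: ✓ CMP  NZCV=1000
4: · ADDHI
5: · ADDGT
6: ✓ CMP  NZCV=0010
7: · MOVCC
8: ✓ MOVGT  r3←0x52
9: ✓ ADDNE  r3←0x63

VAL = 0x9a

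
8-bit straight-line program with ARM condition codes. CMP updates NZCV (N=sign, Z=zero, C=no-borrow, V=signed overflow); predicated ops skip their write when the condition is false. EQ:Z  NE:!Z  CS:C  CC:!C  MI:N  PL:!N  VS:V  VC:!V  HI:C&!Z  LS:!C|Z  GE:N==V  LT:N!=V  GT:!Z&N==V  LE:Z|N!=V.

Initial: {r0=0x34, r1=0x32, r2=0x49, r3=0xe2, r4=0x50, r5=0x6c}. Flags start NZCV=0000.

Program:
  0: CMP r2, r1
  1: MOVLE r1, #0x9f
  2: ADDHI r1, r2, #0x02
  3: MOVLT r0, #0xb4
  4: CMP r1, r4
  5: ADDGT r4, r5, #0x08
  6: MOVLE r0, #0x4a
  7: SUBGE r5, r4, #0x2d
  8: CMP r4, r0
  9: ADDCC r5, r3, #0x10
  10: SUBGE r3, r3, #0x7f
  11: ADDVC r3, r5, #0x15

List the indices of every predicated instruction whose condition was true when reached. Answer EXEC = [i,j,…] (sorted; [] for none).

0: ✓ CMP  NZCV=0010
1: · MOVLE
2: ✓ ADDHI  r1←0x4b
3: · MOVLT
4: ✓ CMP  NZCV=1000
5: · ADDGT
6: ✓ MOVLE  r0←0x4a
7: · SUBGE
8: ✓ CMP  NZCV=0010
9: · ADDCC
10: ✓ SUBGE  r3←0x63
11: ✓ ADDVC  r3←0x81

EXEC = [2,6,10,11]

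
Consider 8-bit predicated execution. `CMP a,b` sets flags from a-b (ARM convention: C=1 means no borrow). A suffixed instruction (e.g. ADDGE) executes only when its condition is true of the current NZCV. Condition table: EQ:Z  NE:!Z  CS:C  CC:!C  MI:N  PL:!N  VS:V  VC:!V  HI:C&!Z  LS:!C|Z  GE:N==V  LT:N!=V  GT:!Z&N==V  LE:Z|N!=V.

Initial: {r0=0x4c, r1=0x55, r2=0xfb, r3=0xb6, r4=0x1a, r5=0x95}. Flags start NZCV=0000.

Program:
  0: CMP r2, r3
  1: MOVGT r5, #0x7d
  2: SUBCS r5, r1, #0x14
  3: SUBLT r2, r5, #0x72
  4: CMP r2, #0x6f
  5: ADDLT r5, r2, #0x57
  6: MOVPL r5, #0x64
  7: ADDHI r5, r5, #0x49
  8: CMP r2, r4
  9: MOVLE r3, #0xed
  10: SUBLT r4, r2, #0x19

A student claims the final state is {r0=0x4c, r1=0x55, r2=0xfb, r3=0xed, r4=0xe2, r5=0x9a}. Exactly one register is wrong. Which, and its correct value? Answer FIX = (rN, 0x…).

[0] flags=0010 → (cmp)
[1] flags=0010 GT?T → r5=0x7d
[2] flags=0010 CS?T → r5=0x41
[3] flags=0010 LT?F → skip
[4] flags=1010 → (cmp)
[5] flags=1010 LT?T → r5=0x52
[6] flags=1010 PL?F → skip
[7] flags=1010 HI?T → r5=0x9b
[8] flags=1010 → (cmp)
[9] flags=1010 LE?T → r3=0xed
[10] flags=1010 LT?T → r4=0xe2

FIX = (r5, 0x9b)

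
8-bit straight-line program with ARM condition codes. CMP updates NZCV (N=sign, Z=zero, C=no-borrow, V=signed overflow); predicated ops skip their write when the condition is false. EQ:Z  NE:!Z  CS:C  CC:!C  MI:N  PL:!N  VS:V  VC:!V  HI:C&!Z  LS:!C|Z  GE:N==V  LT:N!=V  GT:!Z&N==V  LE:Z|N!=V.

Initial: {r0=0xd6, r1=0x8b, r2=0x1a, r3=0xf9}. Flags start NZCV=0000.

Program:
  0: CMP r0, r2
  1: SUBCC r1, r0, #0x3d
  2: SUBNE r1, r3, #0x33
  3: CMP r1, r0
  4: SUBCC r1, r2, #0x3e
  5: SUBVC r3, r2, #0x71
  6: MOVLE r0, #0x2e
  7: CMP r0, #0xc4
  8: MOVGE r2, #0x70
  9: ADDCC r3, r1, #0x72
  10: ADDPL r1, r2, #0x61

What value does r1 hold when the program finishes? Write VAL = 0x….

VAL = 0xd1

0: ✓ CMP  NZCV=1010
1: · SUBCC
2: ✓ SUBNE  r1←0xc6
3: ✓ CMP  NZCV=1000
4: ✓ SUBCC  r1←0xdc
5: ✓ SUBVC  r3←0xa9
6: ✓ MOVLE  r0←0x2e
7: ✓ CMP  NZCV=0000
8: ✓ MOVGE  r2←0x70
9: ✓ ADDCC  r3←0x4e
10: ✓ ADDPL  r1←0xd1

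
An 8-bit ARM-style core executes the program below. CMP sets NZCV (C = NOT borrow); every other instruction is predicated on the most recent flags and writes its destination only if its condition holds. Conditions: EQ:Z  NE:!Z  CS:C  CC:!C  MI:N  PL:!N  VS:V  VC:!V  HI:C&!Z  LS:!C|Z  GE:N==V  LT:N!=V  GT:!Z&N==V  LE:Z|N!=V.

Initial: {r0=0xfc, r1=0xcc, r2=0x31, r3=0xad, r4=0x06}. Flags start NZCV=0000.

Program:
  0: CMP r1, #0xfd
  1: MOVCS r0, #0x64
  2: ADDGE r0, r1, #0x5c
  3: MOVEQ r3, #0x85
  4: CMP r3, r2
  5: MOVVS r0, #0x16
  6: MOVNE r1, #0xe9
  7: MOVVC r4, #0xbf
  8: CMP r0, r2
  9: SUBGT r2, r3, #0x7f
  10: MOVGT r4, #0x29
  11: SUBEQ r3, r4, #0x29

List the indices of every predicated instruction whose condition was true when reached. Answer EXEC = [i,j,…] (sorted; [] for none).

[0] flags=1000 → (cmp)
[1] flags=1000 CS?F → skip
[2] flags=1000 GE?F → skip
[3] flags=1000 EQ?F → skip
[4] flags=0011 → (cmp)
[5] flags=0011 VS?T → r0=0x16
[6] flags=0011 NE?T → r1=0xe9
[7] flags=0011 VC?F → skip
[8] flags=1000 → (cmp)
[9] flags=1000 GT?F → skip
[10] flags=1000 GT?F → skip
[11] flags=1000 EQ?F → skip

EXEC = [5,6]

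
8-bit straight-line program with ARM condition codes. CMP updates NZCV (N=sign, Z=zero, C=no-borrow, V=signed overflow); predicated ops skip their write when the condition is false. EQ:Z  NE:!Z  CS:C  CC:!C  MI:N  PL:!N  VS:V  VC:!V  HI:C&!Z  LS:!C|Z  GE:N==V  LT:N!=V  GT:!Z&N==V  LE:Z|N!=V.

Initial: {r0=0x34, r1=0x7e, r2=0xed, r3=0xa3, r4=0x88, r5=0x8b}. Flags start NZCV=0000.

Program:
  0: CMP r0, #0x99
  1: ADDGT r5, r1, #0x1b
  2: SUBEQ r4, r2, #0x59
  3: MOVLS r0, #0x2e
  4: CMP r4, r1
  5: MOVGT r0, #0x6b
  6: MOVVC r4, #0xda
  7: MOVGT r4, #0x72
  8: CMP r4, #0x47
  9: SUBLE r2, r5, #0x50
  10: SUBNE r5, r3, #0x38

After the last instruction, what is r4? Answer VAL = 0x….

VAL = 0x88

[0] flags=1001 → (cmp)
[1] flags=1001 GT?T → r5=0x99
[2] flags=1001 EQ?F → skip
[3] flags=1001 LS?T → r0=0x2e
[4] flags=0011 → (cmp)
[5] flags=0011 GT?F → skip
[6] flags=0011 VC?F → skip
[7] flags=0011 GT?F → skip
[8] flags=0011 → (cmp)
[9] flags=0011 LE?T → r2=0x49
[10] flags=0011 NE?T → r5=0x6b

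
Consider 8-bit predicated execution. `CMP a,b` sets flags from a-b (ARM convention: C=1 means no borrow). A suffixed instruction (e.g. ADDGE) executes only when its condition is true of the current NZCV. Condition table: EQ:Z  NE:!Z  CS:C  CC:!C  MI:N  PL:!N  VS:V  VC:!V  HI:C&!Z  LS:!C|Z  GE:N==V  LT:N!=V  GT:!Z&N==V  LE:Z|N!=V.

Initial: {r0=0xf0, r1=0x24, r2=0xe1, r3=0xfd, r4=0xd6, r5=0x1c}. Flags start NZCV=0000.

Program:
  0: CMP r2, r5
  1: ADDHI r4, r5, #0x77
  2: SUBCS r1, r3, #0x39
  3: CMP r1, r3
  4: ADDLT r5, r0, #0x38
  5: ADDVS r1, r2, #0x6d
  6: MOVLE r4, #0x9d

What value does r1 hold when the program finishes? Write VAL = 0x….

[0] flags=1010 → (cmp)
[1] flags=1010 HI?T → r4=0x93
[2] flags=1010 CS?T → r1=0xc4
[3] flags=1000 → (cmp)
[4] flags=1000 LT?T → r5=0x28
[5] flags=1000 VS?F → skip
[6] flags=1000 LE?T → r4=0x9d

VAL = 0xc4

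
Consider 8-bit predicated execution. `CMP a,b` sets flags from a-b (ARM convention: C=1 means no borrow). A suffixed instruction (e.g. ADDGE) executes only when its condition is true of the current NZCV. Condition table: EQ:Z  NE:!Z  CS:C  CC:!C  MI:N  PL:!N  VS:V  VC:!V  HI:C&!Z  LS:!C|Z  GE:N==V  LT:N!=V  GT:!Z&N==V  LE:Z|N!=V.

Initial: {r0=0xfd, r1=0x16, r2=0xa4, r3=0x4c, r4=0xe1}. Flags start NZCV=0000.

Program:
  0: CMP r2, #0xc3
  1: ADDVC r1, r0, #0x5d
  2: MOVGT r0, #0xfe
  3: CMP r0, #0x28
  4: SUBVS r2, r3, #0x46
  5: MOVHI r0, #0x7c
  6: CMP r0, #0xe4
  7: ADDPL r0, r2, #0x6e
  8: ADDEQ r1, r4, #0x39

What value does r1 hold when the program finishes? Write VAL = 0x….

VAL = 0x5a

[0] flags=1000 → (cmp)
[1] flags=1000 VC?T → r1=0x5a
[2] flags=1000 GT?F → skip
[3] flags=1010 → (cmp)
[4] flags=1010 VS?F → skip
[5] flags=1010 HI?T → r0=0x7c
[6] flags=1001 → (cmp)
[7] flags=1001 PL?F → skip
[8] flags=1001 EQ?F → skip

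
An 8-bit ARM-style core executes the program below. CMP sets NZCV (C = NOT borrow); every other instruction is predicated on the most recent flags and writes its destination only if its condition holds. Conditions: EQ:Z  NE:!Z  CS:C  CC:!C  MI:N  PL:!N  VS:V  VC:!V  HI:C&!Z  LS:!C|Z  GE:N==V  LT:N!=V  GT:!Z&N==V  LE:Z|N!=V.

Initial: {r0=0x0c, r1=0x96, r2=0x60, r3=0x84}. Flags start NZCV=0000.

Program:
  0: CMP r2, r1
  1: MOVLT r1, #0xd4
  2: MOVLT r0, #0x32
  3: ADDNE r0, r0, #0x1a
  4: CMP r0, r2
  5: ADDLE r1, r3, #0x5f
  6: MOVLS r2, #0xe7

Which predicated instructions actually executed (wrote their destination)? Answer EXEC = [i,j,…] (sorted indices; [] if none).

[0] flags=1001 → (cmp)
[1] flags=1001 LT?F → skip
[2] flags=1001 LT?F → skip
[3] flags=1001 NE?T → r0=0x26
[4] flags=1000 → (cmp)
[5] flags=1000 LE?T → r1=0xe3
[6] flags=1000 LS?T → r2=0xe7

EXEC = [3,5,6]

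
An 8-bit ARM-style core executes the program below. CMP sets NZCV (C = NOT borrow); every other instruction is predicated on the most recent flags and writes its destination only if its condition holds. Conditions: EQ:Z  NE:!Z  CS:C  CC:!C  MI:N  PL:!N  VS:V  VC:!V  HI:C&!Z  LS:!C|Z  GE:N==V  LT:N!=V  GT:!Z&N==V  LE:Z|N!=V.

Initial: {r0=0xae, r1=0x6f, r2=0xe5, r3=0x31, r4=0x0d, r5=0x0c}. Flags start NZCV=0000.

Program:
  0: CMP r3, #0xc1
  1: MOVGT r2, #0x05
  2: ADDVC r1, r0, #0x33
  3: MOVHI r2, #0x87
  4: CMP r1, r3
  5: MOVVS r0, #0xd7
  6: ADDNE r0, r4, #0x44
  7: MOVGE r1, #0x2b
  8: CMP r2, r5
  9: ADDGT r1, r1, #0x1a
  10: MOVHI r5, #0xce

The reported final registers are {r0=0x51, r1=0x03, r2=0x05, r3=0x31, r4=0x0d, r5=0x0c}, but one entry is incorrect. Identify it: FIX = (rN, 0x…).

FIX = (r1, 0xe1)

0: ✓ CMP  NZCV=0000
1: ✓ MOVGT  r2←0x05
2: ✓ ADDVC  r1←0xe1
3: · MOVHI
4: ✓ CMP  NZCV=1010
5: · MOVVS
6: ✓ ADDNE  r0←0x51
7: · MOVGE
8: ✓ CMP  NZCV=1000
9: · ADDGT
10: · MOVHI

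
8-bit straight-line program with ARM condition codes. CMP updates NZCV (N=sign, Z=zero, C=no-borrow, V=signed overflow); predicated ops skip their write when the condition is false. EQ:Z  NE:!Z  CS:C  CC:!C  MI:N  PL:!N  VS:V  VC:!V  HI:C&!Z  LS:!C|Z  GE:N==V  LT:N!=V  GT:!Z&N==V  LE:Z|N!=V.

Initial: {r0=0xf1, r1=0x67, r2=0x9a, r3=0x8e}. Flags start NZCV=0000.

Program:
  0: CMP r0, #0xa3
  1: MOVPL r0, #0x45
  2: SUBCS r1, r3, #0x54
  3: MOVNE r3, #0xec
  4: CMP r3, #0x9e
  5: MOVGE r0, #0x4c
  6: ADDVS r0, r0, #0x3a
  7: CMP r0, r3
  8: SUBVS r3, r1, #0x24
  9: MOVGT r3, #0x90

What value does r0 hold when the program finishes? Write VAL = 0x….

0: ✓ CMP  NZCV=0010
1: ✓ MOVPL  r0←0x45
2: ✓ SUBCS  r1←0x3a
3: ✓ MOVNE  r3←0xec
4: ✓ CMP  NZCV=0010
5: ✓ MOVGE  r0←0x4c
6: · ADDVS
7: ✓ CMP  NZCV=0000
8: · SUBVS
9: ✓ MOVGT  r3←0x90

VAL = 0x4c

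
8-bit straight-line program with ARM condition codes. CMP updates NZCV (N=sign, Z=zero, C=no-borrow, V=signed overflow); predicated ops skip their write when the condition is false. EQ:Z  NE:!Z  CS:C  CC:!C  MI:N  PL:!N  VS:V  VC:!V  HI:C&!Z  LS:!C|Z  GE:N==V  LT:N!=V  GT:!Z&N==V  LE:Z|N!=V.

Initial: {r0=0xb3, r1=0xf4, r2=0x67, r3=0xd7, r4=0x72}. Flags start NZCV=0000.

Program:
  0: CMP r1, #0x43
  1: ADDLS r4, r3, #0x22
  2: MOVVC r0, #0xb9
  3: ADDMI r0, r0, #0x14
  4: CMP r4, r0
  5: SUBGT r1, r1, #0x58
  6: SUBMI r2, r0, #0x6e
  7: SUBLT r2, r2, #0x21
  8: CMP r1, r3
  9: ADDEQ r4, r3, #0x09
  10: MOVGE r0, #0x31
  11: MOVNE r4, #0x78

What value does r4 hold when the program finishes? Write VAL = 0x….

VAL = 0x78

0: ✓ CMP  NZCV=1010
1: · ADDLS
2: ✓ MOVVC  r0←0xb9
3: ✓ ADDMI  r0←0xcd
4: ✓ CMP  NZCV=1001
5: ✓ SUBGT  r1←0x9c
6: ✓ SUBMI  r2←0x5f
7: · SUBLT
8: ✓ CMP  NZCV=1000
9: · ADDEQ
10: · MOVGE
11: ✓ MOVNE  r4←0x78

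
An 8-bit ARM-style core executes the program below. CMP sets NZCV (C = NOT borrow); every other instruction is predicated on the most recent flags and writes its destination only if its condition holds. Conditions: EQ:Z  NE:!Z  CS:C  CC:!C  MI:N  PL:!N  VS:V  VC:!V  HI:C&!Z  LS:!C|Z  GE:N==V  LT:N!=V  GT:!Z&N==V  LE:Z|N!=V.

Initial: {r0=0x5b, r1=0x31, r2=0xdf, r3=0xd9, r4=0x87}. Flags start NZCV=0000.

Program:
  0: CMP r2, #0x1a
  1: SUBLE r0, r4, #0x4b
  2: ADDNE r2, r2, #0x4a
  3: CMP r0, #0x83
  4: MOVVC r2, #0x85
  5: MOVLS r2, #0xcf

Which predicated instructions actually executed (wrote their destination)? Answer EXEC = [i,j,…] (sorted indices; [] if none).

EXEC = [1,2,5]

[0] flags=1010 → (cmp)
[1] flags=1010 LE?T → r0=0x3c
[2] flags=1010 NE?T → r2=0x29
[3] flags=1001 → (cmp)
[4] flags=1001 VC?F → skip
[5] flags=1001 LS?T → r2=0xcf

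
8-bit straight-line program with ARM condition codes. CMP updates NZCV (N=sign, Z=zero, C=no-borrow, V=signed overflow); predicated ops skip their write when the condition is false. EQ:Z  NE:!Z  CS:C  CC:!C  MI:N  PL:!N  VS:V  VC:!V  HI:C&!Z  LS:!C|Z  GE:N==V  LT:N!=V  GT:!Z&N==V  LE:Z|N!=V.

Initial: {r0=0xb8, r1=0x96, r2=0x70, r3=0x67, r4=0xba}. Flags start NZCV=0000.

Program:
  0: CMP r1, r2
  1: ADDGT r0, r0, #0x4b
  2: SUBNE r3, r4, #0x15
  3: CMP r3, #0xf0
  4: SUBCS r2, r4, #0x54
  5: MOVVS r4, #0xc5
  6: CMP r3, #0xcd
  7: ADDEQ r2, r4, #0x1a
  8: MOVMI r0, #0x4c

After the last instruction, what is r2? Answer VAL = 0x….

0: ✓ CMP  NZCV=0011
1: · ADDGT
2: ✓ SUBNE  r3←0xa5
3: ✓ CMP  NZCV=1000
4: · SUBCS
5: · MOVVS
6: ✓ CMP  NZCV=1000
7: · ADDEQ
8: ✓ MOVMI  r0←0x4c

VAL = 0x70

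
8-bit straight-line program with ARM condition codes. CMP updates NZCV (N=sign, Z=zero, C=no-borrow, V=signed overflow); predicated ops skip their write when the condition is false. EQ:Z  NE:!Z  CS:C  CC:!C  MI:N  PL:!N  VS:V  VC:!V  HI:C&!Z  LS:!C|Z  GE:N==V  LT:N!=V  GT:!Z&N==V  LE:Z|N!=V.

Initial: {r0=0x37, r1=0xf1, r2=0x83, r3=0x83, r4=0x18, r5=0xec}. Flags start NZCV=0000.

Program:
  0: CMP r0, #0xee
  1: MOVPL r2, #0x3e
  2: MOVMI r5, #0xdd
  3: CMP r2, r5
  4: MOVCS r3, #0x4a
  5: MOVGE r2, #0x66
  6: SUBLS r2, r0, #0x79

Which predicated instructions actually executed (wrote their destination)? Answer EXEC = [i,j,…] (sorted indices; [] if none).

0: ✓ CMP  NZCV=0000
1: ✓ MOVPL  r2←0x3e
2: · MOVMI
3: ✓ CMP  NZCV=0000
4: · MOVCS
5: ✓ MOVGE  r2←0x66
6: ✓ SUBLS  r2←0xbe

EXEC = [1,5,6]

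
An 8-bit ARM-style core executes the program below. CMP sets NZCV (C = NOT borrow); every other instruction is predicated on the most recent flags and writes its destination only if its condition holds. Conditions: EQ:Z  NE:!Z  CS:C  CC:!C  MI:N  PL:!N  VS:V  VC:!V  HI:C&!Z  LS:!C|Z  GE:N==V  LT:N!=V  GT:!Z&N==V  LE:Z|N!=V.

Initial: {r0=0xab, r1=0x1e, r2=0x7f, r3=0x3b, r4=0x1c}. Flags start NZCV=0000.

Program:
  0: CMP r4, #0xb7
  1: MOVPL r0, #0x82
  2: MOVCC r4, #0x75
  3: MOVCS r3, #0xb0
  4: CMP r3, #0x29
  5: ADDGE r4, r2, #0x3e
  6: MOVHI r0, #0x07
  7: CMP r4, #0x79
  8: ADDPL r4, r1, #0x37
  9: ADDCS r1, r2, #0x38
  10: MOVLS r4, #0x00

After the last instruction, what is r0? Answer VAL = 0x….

VAL = 0x07

0: ✓ CMP  NZCV=0000
1: ✓ MOVPL  r0←0x82
2: ✓ MOVCC  r4←0x75
3: · MOVCS
4: ✓ CMP  NZCV=0010
5: ✓ ADDGE  r4←0xbd
6: ✓ MOVHI  r0←0x07
7: ✓ CMP  NZCV=0011
8: ✓ ADDPL  r4←0x55
9: ✓ ADDCS  r1←0xb7
10: · MOVLS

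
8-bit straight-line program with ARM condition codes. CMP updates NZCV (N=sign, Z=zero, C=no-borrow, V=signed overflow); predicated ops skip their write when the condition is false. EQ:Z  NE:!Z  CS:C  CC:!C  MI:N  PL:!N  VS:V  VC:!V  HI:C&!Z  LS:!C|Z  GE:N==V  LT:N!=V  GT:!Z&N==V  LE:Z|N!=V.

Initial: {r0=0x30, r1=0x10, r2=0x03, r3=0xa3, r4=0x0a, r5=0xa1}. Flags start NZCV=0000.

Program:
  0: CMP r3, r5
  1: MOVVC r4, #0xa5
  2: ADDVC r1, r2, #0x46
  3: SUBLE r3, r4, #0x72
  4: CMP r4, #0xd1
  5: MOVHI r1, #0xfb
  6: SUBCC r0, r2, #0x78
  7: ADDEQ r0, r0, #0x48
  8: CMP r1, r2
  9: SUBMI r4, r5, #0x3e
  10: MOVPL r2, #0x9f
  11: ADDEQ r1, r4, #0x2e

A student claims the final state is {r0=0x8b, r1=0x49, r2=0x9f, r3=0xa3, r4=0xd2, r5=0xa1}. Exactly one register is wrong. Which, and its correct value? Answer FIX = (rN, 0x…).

FIX = (r4, 0xa5)

[0] flags=0010 → (cmp)
[1] flags=0010 VC?T → r4=0xa5
[2] flags=0010 VC?T → r1=0x49
[3] flags=0010 LE?F → skip
[4] flags=1000 → (cmp)
[5] flags=1000 HI?F → skip
[6] flags=1000 CC?T → r0=0x8b
[7] flags=1000 EQ?F → skip
[8] flags=0010 → (cmp)
[9] flags=0010 MI?F → skip
[10] flags=0010 PL?T → r2=0x9f
[11] flags=0010 EQ?F → skip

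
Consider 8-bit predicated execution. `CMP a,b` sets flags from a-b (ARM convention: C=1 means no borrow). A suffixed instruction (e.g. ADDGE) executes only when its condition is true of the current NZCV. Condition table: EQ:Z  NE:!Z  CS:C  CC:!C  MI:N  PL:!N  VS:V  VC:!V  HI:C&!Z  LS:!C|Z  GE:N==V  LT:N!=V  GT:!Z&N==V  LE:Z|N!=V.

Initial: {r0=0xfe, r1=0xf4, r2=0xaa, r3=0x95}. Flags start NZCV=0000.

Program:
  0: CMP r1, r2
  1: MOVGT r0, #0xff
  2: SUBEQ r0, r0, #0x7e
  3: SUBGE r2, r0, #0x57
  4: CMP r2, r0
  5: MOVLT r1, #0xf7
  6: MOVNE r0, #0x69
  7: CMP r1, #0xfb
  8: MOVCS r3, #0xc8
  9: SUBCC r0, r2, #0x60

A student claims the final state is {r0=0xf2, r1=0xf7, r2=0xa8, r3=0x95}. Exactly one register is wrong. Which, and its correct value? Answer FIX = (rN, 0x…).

FIX = (r0, 0x48)

[0] flags=0010 → (cmp)
[1] flags=0010 GT?T → r0=0xff
[2] flags=0010 EQ?F → skip
[3] flags=0010 GE?T → r2=0xa8
[4] flags=1000 → (cmp)
[5] flags=1000 LT?T → r1=0xf7
[6] flags=1000 NE?T → r0=0x69
[7] flags=1000 → (cmp)
[8] flags=1000 CS?F → skip
[9] flags=1000 CC?T → r0=0x48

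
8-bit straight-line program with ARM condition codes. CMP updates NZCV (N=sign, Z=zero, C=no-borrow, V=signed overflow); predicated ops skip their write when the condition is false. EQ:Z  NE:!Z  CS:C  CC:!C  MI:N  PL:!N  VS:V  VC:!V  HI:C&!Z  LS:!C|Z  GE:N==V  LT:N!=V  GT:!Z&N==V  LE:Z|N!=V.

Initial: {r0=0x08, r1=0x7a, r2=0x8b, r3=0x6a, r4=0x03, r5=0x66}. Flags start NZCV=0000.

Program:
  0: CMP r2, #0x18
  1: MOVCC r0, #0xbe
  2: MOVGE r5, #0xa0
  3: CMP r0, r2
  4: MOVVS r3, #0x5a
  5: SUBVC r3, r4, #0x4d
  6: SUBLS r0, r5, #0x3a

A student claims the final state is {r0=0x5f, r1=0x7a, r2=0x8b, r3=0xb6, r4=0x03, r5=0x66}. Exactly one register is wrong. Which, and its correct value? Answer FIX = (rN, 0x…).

FIX = (r0, 0x2c)

0: ✓ CMP  NZCV=0011
1: · MOVCC
2: · MOVGE
3: ✓ CMP  NZCV=0000
4: · MOVVS
5: ✓ SUBVC  r3←0xb6
6: ✓ SUBLS  r0←0x2c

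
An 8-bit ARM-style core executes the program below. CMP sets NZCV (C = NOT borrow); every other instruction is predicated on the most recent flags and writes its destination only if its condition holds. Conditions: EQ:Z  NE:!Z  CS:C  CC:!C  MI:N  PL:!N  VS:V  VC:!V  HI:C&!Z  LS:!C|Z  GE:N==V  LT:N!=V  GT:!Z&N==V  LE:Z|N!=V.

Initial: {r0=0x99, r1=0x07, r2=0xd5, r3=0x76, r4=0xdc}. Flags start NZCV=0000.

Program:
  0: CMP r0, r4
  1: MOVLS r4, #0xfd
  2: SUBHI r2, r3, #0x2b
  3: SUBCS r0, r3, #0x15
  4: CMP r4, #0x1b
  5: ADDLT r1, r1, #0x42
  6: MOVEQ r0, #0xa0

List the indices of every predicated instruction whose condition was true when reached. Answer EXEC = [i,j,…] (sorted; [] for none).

EXEC = [1,5]

0: ✓ CMP  NZCV=1000
1: ✓ MOVLS  r4←0xfd
2: · SUBHI
3: · SUBCS
4: ✓ CMP  NZCV=1010
5: ✓ ADDLT  r1←0x49
6: · MOVEQ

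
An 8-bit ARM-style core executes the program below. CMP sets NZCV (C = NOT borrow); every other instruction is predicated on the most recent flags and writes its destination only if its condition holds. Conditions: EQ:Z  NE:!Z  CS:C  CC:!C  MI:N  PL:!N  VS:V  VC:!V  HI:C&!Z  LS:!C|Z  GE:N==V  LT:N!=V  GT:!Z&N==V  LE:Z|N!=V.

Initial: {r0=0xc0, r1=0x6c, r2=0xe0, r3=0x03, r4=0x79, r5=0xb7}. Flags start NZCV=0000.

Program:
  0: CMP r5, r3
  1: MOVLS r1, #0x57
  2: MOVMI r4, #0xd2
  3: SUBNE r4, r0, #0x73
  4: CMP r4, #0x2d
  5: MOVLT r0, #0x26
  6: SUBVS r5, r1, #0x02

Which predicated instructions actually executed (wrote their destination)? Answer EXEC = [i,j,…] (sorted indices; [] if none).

EXEC = [2,3]

0: ✓ CMP  NZCV=1010
1: · MOVLS
2: ✓ MOVMI  r4←0xd2
3: ✓ SUBNE  r4←0x4d
4: ✓ CMP  NZCV=0010
5: · MOVLT
6: · SUBVS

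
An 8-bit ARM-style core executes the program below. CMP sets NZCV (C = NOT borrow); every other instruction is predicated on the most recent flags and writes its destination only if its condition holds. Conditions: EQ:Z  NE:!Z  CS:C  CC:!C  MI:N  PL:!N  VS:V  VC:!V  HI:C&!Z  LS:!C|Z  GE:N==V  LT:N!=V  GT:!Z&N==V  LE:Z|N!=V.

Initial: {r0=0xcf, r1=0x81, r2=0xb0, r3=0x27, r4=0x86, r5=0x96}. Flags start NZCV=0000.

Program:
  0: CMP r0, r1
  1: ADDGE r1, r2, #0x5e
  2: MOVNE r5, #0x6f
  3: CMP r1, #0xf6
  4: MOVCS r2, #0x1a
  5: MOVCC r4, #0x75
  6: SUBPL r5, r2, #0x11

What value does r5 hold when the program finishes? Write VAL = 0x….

0: ✓ CMP  NZCV=0010
1: ✓ ADDGE  r1←0x0e
2: ✓ MOVNE  r5←0x6f
3: ✓ CMP  NZCV=0000
4: · MOVCS
5: ✓ MOVCC  r4←0x75
6: ✓ SUBPL  r5←0x9f

VAL = 0x9f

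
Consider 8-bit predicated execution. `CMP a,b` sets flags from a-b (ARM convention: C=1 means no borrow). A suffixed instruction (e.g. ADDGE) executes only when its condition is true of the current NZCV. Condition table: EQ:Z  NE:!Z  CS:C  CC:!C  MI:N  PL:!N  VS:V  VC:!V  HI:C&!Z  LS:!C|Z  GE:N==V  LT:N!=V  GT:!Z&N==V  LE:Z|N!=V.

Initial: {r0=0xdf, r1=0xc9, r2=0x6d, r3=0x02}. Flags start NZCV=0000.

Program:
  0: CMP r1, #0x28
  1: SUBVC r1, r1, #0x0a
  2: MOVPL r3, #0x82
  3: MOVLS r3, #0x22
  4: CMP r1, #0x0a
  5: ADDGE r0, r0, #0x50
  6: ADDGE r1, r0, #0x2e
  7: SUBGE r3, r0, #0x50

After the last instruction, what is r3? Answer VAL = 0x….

VAL = 0x02

[0] flags=1010 → (cmp)
[1] flags=1010 VC?T → r1=0xbf
[2] flags=1010 PL?F → skip
[3] flags=1010 LS?F → skip
[4] flags=1010 → (cmp)
[5] flags=1010 GE?F → skip
[6] flags=1010 GE?F → skip
[7] flags=1010 GE?F → skip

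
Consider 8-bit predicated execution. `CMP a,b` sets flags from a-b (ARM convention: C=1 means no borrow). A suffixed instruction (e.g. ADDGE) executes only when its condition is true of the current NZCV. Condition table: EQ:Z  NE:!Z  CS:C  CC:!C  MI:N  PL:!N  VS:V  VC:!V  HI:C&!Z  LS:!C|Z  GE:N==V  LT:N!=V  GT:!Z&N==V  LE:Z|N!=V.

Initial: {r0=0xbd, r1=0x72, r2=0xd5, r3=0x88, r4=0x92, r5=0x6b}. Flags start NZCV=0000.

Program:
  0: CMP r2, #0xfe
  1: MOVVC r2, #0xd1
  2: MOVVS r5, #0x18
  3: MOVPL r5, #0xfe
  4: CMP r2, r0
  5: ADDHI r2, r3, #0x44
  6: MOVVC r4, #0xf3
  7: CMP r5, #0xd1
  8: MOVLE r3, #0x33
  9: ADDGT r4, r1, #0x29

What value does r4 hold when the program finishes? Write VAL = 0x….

VAL = 0x9b

[0] flags=1000 → (cmp)
[1] flags=1000 VC?T → r2=0xd1
[2] flags=1000 VS?F → skip
[3] flags=1000 PL?F → skip
[4] flags=0010 → (cmp)
[5] flags=0010 HI?T → r2=0xcc
[6] flags=0010 VC?T → r4=0xf3
[7] flags=1001 → (cmp)
[8] flags=1001 LE?F → skip
[9] flags=1001 GT?T → r4=0x9b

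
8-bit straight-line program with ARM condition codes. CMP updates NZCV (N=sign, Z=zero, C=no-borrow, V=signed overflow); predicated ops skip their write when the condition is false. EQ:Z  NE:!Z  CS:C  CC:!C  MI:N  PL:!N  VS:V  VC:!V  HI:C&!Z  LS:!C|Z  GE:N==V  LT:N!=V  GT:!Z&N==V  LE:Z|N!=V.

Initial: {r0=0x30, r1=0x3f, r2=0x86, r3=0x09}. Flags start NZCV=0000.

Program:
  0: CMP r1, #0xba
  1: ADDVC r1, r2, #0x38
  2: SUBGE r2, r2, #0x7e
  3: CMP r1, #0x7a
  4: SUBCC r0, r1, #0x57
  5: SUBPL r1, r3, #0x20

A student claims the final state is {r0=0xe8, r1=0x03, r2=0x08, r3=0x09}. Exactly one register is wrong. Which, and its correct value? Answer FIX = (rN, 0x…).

FIX = (r1, 0x3f)

[0] flags=1001 → (cmp)
[1] flags=1001 VC?F → skip
[2] flags=1001 GE?T → r2=0x08
[3] flags=1000 → (cmp)
[4] flags=1000 CC?T → r0=0xe8
[5] flags=1000 PL?F → skip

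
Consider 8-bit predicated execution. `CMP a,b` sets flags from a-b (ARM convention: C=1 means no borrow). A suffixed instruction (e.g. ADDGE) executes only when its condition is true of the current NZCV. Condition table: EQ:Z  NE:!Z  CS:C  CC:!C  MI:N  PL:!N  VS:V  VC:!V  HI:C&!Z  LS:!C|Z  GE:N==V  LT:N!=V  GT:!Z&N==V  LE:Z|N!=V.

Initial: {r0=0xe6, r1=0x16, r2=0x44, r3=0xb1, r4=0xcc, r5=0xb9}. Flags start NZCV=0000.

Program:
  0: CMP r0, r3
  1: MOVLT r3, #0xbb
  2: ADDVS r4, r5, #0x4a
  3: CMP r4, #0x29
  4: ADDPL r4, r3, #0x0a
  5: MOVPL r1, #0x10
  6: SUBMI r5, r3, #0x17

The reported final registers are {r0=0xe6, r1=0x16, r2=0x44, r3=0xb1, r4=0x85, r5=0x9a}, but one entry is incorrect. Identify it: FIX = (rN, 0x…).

[0] flags=0010 → (cmp)
[1] flags=0010 LT?F → skip
[2] flags=0010 VS?F → skip
[3] flags=1010 → (cmp)
[4] flags=1010 PL?F → skip
[5] flags=1010 PL?F → skip
[6] flags=1010 MI?T → r5=0x9a

FIX = (r4, 0xcc)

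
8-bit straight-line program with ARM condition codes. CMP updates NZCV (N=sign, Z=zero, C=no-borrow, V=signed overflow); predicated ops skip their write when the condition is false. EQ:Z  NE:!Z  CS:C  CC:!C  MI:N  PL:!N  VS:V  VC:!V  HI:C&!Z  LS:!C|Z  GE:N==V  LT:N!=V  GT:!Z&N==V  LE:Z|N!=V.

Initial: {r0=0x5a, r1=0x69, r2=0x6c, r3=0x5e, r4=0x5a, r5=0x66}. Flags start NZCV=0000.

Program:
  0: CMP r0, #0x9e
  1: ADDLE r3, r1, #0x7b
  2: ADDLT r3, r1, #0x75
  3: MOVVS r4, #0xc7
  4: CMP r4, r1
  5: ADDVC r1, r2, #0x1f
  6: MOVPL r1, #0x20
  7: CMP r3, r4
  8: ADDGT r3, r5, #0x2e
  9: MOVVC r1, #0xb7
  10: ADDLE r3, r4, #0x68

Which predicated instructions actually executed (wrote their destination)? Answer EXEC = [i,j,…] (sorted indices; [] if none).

EXEC = [3,6,8]

0: ✓ CMP  NZCV=1001
1: · ADDLE
2: · ADDLT
3: ✓ MOVVS  r4←0xc7
4: ✓ CMP  NZCV=0011
5: · ADDVC
6: ✓ MOVPL  r1←0x20
7: ✓ CMP  NZCV=1001
8: ✓ ADDGT  r3←0x94
9: · MOVVC
10: · ADDLE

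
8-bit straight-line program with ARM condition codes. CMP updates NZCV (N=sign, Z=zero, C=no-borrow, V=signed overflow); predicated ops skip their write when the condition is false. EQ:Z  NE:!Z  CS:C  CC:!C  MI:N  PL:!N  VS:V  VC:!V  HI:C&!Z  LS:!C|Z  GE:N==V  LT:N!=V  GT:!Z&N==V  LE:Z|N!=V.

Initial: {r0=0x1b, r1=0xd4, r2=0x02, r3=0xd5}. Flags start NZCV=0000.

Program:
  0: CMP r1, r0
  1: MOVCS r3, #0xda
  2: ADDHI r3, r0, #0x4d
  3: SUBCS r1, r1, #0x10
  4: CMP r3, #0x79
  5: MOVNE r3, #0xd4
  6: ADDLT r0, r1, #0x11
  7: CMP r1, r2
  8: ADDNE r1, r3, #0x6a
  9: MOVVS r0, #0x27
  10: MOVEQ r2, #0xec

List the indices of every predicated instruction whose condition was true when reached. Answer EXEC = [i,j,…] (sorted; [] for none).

[0] flags=1010 → (cmp)
[1] flags=1010 CS?T → r3=0xda
[2] flags=1010 HI?T → r3=0x68
[3] flags=1010 CS?T → r1=0xc4
[4] flags=1000 → (cmp)
[5] flags=1000 NE?T → r3=0xd4
[6] flags=1000 LT?T → r0=0xd5
[7] flags=1010 → (cmp)
[8] flags=1010 NE?T → r1=0x3e
[9] flags=1010 VS?F → skip
[10] flags=1010 EQ?F → skip

EXEC = [1,2,3,5,6,8]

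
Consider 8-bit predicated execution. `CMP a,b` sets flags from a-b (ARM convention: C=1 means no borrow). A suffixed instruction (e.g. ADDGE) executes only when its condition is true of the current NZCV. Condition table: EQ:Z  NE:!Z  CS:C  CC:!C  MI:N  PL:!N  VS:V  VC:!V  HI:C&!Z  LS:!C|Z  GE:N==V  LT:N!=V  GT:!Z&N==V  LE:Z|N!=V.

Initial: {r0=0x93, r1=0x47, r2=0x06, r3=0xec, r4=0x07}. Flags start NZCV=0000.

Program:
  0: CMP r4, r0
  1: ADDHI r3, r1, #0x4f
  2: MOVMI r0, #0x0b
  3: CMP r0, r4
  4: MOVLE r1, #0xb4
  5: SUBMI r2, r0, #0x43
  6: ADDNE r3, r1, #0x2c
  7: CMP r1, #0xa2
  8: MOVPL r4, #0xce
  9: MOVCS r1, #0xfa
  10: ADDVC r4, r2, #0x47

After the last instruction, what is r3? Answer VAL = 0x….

VAL = 0xe0

[0] flags=0000 → (cmp)
[1] flags=0000 HI?F → skip
[2] flags=0000 MI?F → skip
[3] flags=1010 → (cmp)
[4] flags=1010 LE?T → r1=0xb4
[5] flags=1010 MI?T → r2=0x50
[6] flags=1010 NE?T → r3=0xe0
[7] flags=0010 → (cmp)
[8] flags=0010 PL?T → r4=0xce
[9] flags=0010 CS?T → r1=0xfa
[10] flags=0010 VC?T → r4=0x97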